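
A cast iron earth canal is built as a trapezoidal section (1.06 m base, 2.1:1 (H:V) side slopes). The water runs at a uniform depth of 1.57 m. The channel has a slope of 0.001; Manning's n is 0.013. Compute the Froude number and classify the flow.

subcritical

With bottom width b = 1.06 m and side slope z = 2.1: A = (b + zy)y = (1.06 + 2.1×1.57)×1.57 = 6.84 m²; P = b + 2y√(1+z²) = 1.06 + 2×1.57×2.326 = 8.363 m.
Hydraulic radius R = A/P = 6.84/8.363 = 0.8179 m.
V = (1/n) R^(2/3) √S = (1/0.013) × 0.8179^(2/3) × √0.001 = 2.127 m/s. Hydraulic depth D_h = A/T = 6.84/7.654 = 0.8937 m.
Froude number Fr = V/√(g·D_h) = 2.127/√(9.81×0.8937) = 0.718, which is less than 1, so the flow is subcritical.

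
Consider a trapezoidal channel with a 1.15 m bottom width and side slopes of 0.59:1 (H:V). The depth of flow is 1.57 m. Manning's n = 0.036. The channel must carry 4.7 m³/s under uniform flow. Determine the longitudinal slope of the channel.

With bottom width b = 1.15 m and side slope z = 0.59: A = (b + zy)y = (1.15 + 0.59×1.57)×1.57 = 3.26 m²; P = b + 2y√(1+z²) = 1.15 + 2×1.57×1.161 = 4.796 m.
Hydraulic radius R = A/P = 3.26/4.796 = 0.6797 m.
From Manning's equation, S = [nQ / (1 A R^(2/3))]² = [0.036 × 4.7 / (1 × 3.26 × 0.6797^(2/3))]² = 0.00451.

S = 0.00451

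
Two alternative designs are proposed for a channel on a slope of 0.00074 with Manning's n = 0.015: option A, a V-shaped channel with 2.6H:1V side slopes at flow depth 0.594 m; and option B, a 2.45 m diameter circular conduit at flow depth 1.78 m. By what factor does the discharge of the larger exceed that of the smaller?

Channel A: For a triangular section with side slope z = 2.6: A = zy² = 2.6×0.594² = 0.9174 m²; P = 2y√(1+z²) = 2×0.594×2.786 = 3.309 m. Hydraulic radius R = A/P = 0.9174/3.309 = 0.2772 m. Q_A = (1/0.015)·0.9174·0.2772^(2/3)·√0.00074 = 0.7073 m³/s.
Channel B: For a circular section of diameter D = 2.45 m at depth y = 1.78 m, the central angle is θ = 2 arccos(1 − 2y/D) = 4.082 rad. Then A = (D²/8)(θ − sin θ) = 3.669 m² and P = Dθ/2 = 5 m. Hydraulic radius R = A/P = 3.669/5 = 0.7337 m. Q_B = (1/0.015)·3.669·0.7337^(2/3)·√0.00074 = 5.413 m³/s.
The larger discharge is 5.413 m³/s and the smaller is 0.7073 m³/s; the ratio is 7.65.

7.65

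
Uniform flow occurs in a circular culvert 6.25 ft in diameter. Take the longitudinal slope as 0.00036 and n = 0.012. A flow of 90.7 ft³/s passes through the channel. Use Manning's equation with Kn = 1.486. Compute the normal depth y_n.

Manning's equation rearranged: A R^(2/3) = nQ / (1.486·√S) = 0.012 × 90.7 / (1.486 × √0.00036) = 38.6.
Try y = 3.78 ft: A R^(2/3) = 28.09 — short.
Try y = 5.23 ft: A R^(2/3) = 42.05 — over.
Try y = 4.79 ft: A R^(2/3) = 38.61 — matches.

y_n = 4.79 ft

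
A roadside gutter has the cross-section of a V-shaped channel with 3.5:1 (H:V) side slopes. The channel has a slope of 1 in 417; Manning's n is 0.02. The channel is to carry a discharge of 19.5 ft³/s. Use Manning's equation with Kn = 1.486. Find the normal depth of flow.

Manning's equation rearranged: A R^(2/3) = nQ / (1.486·√S) = 0.02 × 19.5 / (1.486 × √0.002398) = 5.359.
Try y = 1.05 ft: A R^(2/3) = 2.446 — low.
Try y = 1.73 ft: A R^(2/3) = 9.264 — high.
Try y = 1.41 ft: A R^(2/3) = 5.37 — matches.

y_n = 1.41 ft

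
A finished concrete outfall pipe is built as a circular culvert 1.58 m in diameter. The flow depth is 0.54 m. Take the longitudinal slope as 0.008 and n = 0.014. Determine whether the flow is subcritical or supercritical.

supercritical

For a circular section of diameter D = 1.58 m at depth y = 0.54 m, the central angle is θ = 2 arccos(1 − 2y/D) = 2.498 rad. Then A = (D²/8)(θ − sin θ) = 0.592 m² and P = Dθ/2 = 1.973 m.
Hydraulic radius R = A/P = 0.592/1.973 = 0.3 m.
V = (1/n) R^(2/3) √S = (1/0.014) × 0.3^(2/3) × √0.008 = 2.863 m/s. Hydraulic depth D_h = A/T = 0.592/1.499 = 0.395 m.
Froude number Fr = V/√(g·D_h) = 2.863/√(9.81×0.395) = 1.45, which is greater than 1, so the flow is supercritical.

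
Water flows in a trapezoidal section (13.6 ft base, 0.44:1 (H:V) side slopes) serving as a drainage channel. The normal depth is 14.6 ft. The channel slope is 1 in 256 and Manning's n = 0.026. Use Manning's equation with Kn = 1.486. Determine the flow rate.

With bottom width b = 13.6 ft and side slope z = 0.44: A = (b + zy)y = (13.6 + 0.44×14.6)×14.6 = 292.4 ft²; P = b + 2y√(1+z²) = 13.6 + 2×14.6×1.093 = 45.5 ft.
Hydraulic radius R = A/P = 292.4/45.5 = 6.425 ft.
Manning's equation: Q = (1.486/n) A R^(2/3) S^(1/2) = (1.486/0.026) × 292.4 × 6.425^(2/3) × 0.003906^(1/2) = 3610 ft³/s.

Q = 3610 ft³/s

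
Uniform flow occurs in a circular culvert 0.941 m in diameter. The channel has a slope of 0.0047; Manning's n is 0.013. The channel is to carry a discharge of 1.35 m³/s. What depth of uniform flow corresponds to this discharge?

y_n = 0.744 m

Manning's equation rearranged: A R^(2/3) = nQ / (1·√S) = 0.013 × 1.35 / (√0.0047) = 0.256.
At y = 0.875 m: A R^(2/3) = 0.2849 — over.
At y = 0.744 m: A R^(2/3) = 0.256 — matches.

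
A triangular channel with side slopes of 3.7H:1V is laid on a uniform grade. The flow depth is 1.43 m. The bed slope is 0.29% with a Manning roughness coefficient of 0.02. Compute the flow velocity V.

V = 2.1 m/s

For a triangular section with side slope z = 3.7: A = zy² = 3.7×1.43² = 7.566 m²; P = 2y√(1+z²) = 2×1.43×3.833 = 10.96 m.
Hydraulic radius R = A/P = 7.566/10.96 = 0.6902 m.
From Manning's equation, V = (1/n) R^(2/3) S^(1/2) = (1/0.02) × 0.6902^(2/3) × 0.0029^(1/2) = 2.1 m/s.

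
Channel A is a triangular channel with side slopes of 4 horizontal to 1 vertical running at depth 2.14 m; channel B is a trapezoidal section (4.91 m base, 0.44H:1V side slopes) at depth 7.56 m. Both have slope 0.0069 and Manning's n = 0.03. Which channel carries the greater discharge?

Channel A: For a triangular section with side slope z = 4: A = zy² = 4×2.14² = 18.32 m²; P = 2y√(1+z²) = 2×2.14×4.123 = 17.65 m. Hydraulic radius R = A/P = 18.32/17.65 = 1.038 m. Q_A = (1/0.03)·18.32·1.038^(2/3)·√0.0069 = 52 m³/s.
Channel B: With bottom width b = 4.91 m and side slope z = 0.44: A = (b + zy)y = (4.91 + 0.44×7.56)×7.56 = 62.27 m²; P = b + 2y√(1+z²) = 4.91 + 2×7.56×1.093 = 21.43 m. Hydraulic radius R = A/P = 62.27/21.43 = 2.906 m. Q_B = (1/0.03)·62.27·2.906^(2/3)·√0.0069 = 351.1 m³/s.
Q_A = 52 m³/s vs Q_B = 351.1 m³/s, so channel B carries more.

channel B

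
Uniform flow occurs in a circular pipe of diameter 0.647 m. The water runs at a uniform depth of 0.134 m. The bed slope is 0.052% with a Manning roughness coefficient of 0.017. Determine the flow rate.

Q = 0.0123 m³/s

For a circular section of diameter D = 0.647 m at depth y = 0.134 m, the central angle is θ = 2 arccos(1 − 2y/D) = 1.89 rad. Then A = (D²/8)(θ − sin θ) = 0.04921 m² and P = Dθ/2 = 0.6114 m.
Hydraulic radius R = A/P = 0.04921/0.6114 = 0.08048 m.
Manning's equation: Q = (1/n) A R^(2/3) S^(1/2) = (1/0.017) × 0.04921 × 0.08048^(2/3) × 0.00052^(1/2) = 0.0123 m³/s.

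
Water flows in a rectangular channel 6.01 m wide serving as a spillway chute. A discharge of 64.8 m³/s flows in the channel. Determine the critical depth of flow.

For a rectangular channel, critical depth y_c = (q²/g)^(1/3) where q = Q/b = 64.8/6.01 = 10.78 m²/s.
So y_c = (10.78²/9.81)^(1/3) = 2.28 m.

y_c = 2.28 m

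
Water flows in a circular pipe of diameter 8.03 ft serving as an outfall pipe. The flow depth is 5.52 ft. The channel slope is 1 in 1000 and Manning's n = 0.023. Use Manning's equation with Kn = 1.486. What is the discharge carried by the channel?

For a circular section of diameter D = 8.03 ft at depth y = 5.52 ft, the central angle is θ = 2 arccos(1 − 2y/D) = 3.91 rad. Then A = (D²/8)(θ − sin θ) = 37.12 ft² and P = Dθ/2 = 15.7 ft.
Hydraulic radius R = A/P = 37.12/15.7 = 2.364 ft.
Manning's equation: Q = (1.486/n) A R^(2/3) S^(1/2) = (1.486/0.023) × 37.12 × 2.364^(2/3) × 0.001^(1/2) = 135 ft³/s.

Q = 135 ft³/s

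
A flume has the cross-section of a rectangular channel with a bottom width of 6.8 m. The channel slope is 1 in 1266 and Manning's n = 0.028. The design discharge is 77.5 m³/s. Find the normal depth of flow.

Manning's equation rearranged: A R^(2/3) = nQ / (1·√S) = 0.028 × 77.5 / (√0.0007899) = 77.21.
Try y = 4.77 m: A R^(2/3) = 51.23 — short.
Try y = 8.47 m: A R^(2/3) = 104 — over.
Try y = 6.62 m: A R^(2/3) = 77.21 — matches.

y_n = 6.62 m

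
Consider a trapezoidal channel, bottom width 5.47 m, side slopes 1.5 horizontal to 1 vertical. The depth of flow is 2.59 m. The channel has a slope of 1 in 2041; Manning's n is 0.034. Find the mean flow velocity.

V = 0.904 m/s

With bottom width b = 5.47 m and side slope z = 1.5: A = (b + zy)y = (5.47 + 1.5×2.59)×2.59 = 24.23 m²; P = b + 2y√(1+z²) = 5.47 + 2×2.59×1.803 = 14.81 m.
Hydraulic radius R = A/P = 24.23/14.81 = 1.636 m.
From Manning's equation, V = (1/n) R^(2/3) S^(1/2) = (1/0.034) × 1.636^(2/3) × 0.00049^(1/2) = 0.904 m/s.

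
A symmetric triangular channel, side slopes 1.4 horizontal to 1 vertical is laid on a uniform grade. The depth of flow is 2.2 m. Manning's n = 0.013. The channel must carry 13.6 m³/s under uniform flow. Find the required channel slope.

S = 0.000789

For a triangular section with side slope z = 1.4: A = zy² = 1.4×2.2² = 6.776 m²; P = 2y√(1+z²) = 2×2.2×1.72 = 7.57 m.
Hydraulic radius R = A/P = 6.776/7.57 = 0.8951 m.
From Manning's equation, S = [nQ / (1 A R^(2/3))]² = [0.013 × 13.6 / (1 × 6.776 × 0.8951^(2/3))]² = 0.000789.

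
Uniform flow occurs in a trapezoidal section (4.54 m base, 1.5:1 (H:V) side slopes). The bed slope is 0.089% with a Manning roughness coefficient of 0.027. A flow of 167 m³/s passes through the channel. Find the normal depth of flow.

Manning's equation rearranged: A R^(2/3) = nQ / (1·√S) = 0.027 × 167 / (√0.00089) = 151.1.
Try y = 4.71 m: A R^(2/3) = 101.7 — too small.
Try y = 6.57 m: A R^(2/3) = 211.8 — too large.
Try y = 5.65 m: A R^(2/3) = 151.3 — ≈ 151.1.

y_n = 5.65 m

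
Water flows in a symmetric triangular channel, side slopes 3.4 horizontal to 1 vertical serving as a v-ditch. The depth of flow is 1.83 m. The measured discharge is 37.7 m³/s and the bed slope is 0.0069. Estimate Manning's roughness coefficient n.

n = 0.023

For a triangular section with side slope z = 3.4: A = zy² = 3.4×1.83² = 11.39 m²; P = 2y√(1+z²) = 2×1.83×3.544 = 12.97 m.
Hydraulic radius R = A/P = 11.39/12.97 = 0.8778 m.
Rearranging Manning's equation: n = (1/Q) A R^(2/3) S^(1/2) = (1/37.7) × 11.39 × 0.8778^(2/3) × √0.0069 = 0.023.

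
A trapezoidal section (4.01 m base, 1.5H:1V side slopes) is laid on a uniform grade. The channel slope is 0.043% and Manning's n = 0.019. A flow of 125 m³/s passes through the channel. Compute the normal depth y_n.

y_n = 5.11 m

Manning's equation rearranged: A R^(2/3) = nQ / (1·√S) = 0.019 × 125 / (√0.00043) = 114.5.
At y = 6.42 m: A R^(2/3) = 191.1 — high.
At y = 5.11 m: A R^(2/3) = 114.5 — matches.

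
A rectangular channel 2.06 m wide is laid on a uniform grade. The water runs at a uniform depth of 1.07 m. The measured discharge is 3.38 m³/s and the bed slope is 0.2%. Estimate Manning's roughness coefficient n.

Flow area A = b·y = 2.06 × 1.07 = 2.204 m². Wetted perimeter P = b + 2y = 2.06 + 2×1.07 = 4.2 m.
Hydraulic radius R = A/P = 2.204/4.2 = 0.5248 m.
Rearranging Manning's equation: n = (1/Q) A R^(2/3) S^(1/2) = (1/3.38) × 2.204 × 0.5248^(2/3) × √0.002 = 0.019.

n = 0.019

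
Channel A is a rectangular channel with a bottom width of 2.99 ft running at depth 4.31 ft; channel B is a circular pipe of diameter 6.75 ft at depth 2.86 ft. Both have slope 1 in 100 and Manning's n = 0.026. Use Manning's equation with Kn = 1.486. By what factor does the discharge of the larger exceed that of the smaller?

Channel A: Flow area A = b·y = 2.99 × 4.31 = 12.89 ft². Wetted perimeter P = b + 2y = 2.99 + 2×4.31 = 11.61 ft. Hydraulic radius R = A/P = 12.89/11.61 = 1.11 ft. Q_A = (1.486/0.026)·12.89·1.11^(2/3)·√0.01 = 78.96 ft³/s.
Channel B: For a circular section of diameter D = 6.75 ft at depth y = 2.86 ft, the central angle is θ = 2 arccos(1 − 2y/D) = 2.835 rad. Then A = (D²/8)(θ − sin θ) = 14.43 ft² and P = Dθ/2 = 9.569 ft. Hydraulic radius R = A/P = 14.43/9.569 = 1.508 ft. Q_B = (1.486/0.026)·14.43·1.508^(2/3)·√0.01 = 108.5 ft³/s.
The larger discharge is 108.5 ft³/s and the smaller is 78.96 ft³/s; the ratio is 1.37.

1.37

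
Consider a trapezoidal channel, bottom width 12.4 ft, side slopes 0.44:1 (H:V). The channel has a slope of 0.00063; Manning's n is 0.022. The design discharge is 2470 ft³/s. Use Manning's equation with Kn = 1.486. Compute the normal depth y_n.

y_n = 18.8 ft

Manning's equation rearranged: A R^(2/3) = nQ / (1.486·√S) = 0.022 × 2470 / (1.486 × √0.00063) = 1457.
At y = 22.5 ft: A R^(2/3) = 2032 — over.
At y = 18.8 ft: A R^(2/3) = 1458 — ≈ 1457.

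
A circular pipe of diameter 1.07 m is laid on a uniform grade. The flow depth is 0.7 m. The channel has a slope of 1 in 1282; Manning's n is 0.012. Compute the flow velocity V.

V = 1.06 m/s

For a circular section of diameter D = 1.07 m at depth y = 0.7 m, the central angle is θ = 2 arccos(1 − 2y/D) = 3.769 rad. Then A = (D²/8)(θ − sin θ) = 0.6233 m² and P = Dθ/2 = 2.016 m.
Hydraulic radius R = A/P = 0.6233/2.016 = 0.3091 m.
From Manning's equation, V = (1/n) R^(2/3) S^(1/2) = (1/0.012) × 0.3091^(2/3) × 0.00078^(1/2) = 1.06 m/s.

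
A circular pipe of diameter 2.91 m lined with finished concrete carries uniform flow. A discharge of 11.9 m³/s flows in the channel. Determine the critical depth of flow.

At critical depth, Q² T / (g A³) = 1, i.e. A³/T = Q²/g = 11.9²/9.81 = 14.44.
At y = 1.24 m: A³/T = 6.855 — too small.
At y = 1.51 m: A³/T = 14.56 — close enough.

y_c = 1.51 m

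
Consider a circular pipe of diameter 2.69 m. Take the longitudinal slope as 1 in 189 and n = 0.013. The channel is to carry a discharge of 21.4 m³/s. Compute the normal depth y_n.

Manning's equation rearranged: A R^(2/3) = nQ / (1·√S) = 0.013 × 21.4 / (√0.005291) = 3.825.
Try y = 1.61 m: A R^(2/3) = 2.92 — low.
Try y = 2.39 m: A R^(2/3) = 4.622 — high.
Try y = 1.95 m: A R^(2/3) = 3.819 — ≈ 3.825.

y_n = 1.95 m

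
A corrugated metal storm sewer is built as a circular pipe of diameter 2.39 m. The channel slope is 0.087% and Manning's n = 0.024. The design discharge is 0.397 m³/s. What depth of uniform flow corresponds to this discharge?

y_n = 0.514 m

Manning's equation rearranged: A R^(2/3) = nQ / (1·√S) = 0.024 × 0.397 / (√0.00087) = 0.323.
At y = 0.646 m: A R^(2/3) = 0.5085 — high.
At y = 0.439 m: A R^(2/3) = 0.2344 — low.
At y = 0.514 m: A R^(2/3) = 0.3227 — ≈ 0.323.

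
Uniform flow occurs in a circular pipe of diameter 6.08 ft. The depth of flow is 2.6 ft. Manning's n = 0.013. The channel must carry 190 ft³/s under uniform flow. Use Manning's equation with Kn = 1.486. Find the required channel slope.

S = 0.013

For a circular section of diameter D = 6.08 ft at depth y = 2.6 ft, the central angle is θ = 2 arccos(1 − 2y/D) = 2.851 rad. Then A = (D²/8)(θ − sin θ) = 11.85 ft² and P = Dθ/2 = 8.667 ft.
Hydraulic radius R = A/P = 11.85/8.667 = 1.367 ft.
From Manning's equation, S = [nQ / (1.486 A R^(2/3))]² = [0.013 × 190 / (1.486 × 11.85 × 1.367^(2/3))]² = 0.013.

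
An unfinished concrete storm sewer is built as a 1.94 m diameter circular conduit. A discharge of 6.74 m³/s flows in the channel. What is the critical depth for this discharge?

y_c = 1.27 m

At critical depth, Q² T / (g A³) = 1, i.e. A³/T = Q²/g = 6.74²/9.81 = 4.631.
Try y = 0.96 m: A³/T = 1.6 — short.
Try y = 1.55 m: A³/T = 10.44 — over.
Try y = 1.27 m: A³/T = 4.673 — matches.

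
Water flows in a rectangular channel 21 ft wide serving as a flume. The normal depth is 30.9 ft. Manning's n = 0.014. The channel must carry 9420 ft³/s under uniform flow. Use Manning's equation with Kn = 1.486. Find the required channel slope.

S = 0.0012

Flow area A = b·y = 21 × 30.9 = 648.9 ft². Wetted perimeter P = b + 2y = 21 + 2×30.9 = 82.8 ft.
Hydraulic radius R = A/P = 648.9/82.8 = 7.837 ft.
From Manning's equation, S = [nQ / (1.486 A R^(2/3))]² = [0.014 × 9420 / (1.486 × 648.9 × 7.837^(2/3))]² = 0.0012.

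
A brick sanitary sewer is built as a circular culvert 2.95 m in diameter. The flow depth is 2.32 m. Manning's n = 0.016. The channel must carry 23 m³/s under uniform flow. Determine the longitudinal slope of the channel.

S = 0.00471

For a circular section of diameter D = 2.95 m at depth y = 2.32 m, the central angle is θ = 2 arccos(1 − 2y/D) = 4.362 rad. Then A = (D²/8)(θ − sin θ) = 5.766 m² and P = Dθ/2 = 6.433 m.
Hydraulic radius R = A/P = 5.766/6.433 = 0.8963 m.
From Manning's equation, S = [nQ / (1 A R^(2/3))]² = [0.016 × 23 / (1 × 5.766 × 0.8963^(2/3))]² = 0.00471.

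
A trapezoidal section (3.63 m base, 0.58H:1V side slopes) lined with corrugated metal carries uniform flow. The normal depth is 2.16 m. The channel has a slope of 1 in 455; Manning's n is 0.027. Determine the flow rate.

With bottom width b = 3.63 m and side slope z = 0.58: A = (b + zy)y = (3.63 + 0.58×2.16)×2.16 = 10.55 m²; P = b + 2y√(1+z²) = 3.63 + 2×2.16×1.156 = 8.624 m.
Hydraulic radius R = A/P = 10.55/8.624 = 1.223 m.
Manning's equation: Q = (1/n) A R^(2/3) S^(1/2) = (1/0.027) × 10.55 × 1.223^(2/3) × 0.002198^(1/2) = 20.9 m³/s.

Q = 20.9 m³/s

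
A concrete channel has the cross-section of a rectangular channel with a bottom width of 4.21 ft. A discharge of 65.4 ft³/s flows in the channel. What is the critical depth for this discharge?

y_c = 1.96 ft

For a rectangular channel, critical depth y_c = (q²/g)^(1/3) where q = Q/b = 65.4/4.21 = 15.53 ft²/s.
So y_c = (15.53²/32.2)^(1/3) = 1.96 ft.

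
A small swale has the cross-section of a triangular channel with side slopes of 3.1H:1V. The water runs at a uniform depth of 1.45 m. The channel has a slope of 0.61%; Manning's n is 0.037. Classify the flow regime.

subcritical

For a triangular section with side slope z = 3.1: A = zy² = 3.1×1.45² = 6.518 m²; P = 2y√(1+z²) = 2×1.45×3.257 = 9.446 m.
Hydraulic radius R = A/P = 6.518/9.446 = 0.69 m.
V = (1/n) R^(2/3) √S = (1/0.037) × 0.69^(2/3) × √0.0061 = 1.648 m/s. Hydraulic depth D_h = A/T = 6.518/8.99 = 0.725 m.
Froude number Fr = V/√(g·D_h) = 1.648/√(9.81×0.725) = 0.618, which is less than 1, so the flow is subcritical.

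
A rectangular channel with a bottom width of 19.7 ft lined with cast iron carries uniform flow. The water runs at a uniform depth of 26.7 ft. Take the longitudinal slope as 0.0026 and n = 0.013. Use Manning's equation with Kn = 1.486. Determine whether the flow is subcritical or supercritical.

subcritical

Flow area A = b·y = 19.7 × 26.7 = 526 ft². Wetted perimeter P = b + 2y = 19.7 + 2×26.7 = 73.1 ft.
Hydraulic radius R = A/P = 526/73.1 = 7.195 ft.
V = (1.486/n) R^(2/3) √S = (1.486/0.013) × 7.195^(2/3) × √0.0026 = 21.72 ft/s. Hydraulic depth D_h = A/T = 526/19.7 = 26.7 ft.
Froude number Fr = V/√(g·D_h) = 21.72/√(32.2×26.7) = 0.741, which is less than 1, so the flow is subcritical.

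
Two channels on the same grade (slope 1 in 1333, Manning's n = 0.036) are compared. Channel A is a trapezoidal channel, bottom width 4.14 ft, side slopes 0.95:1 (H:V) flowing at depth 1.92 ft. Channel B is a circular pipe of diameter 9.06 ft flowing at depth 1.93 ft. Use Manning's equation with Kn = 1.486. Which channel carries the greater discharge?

Channel A: With bottom width b = 4.14 ft and side slope z = 0.95: A = (b + zy)y = (4.14 + 0.95×1.92)×1.92 = 11.45 ft²; P = b + 2y√(1+z²) = 4.14 + 2×1.92×1.379 = 9.437 ft. Hydraulic radius R = A/P = 11.45/9.437 = 1.213 ft. Q_A = (1.486/0.036)·11.45·1.213^(2/3)·√0.0007502 = 14.73 ft³/s.
Channel B: For a circular section of diameter D = 9.06 ft at depth y = 1.93 ft, the central angle is θ = 2 arccos(1 − 2y/D) = 1.919 rad. Then A = (D²/8)(θ − sin θ) = 10.04 ft² and P = Dθ/2 = 8.693 ft. Hydraulic radius R = A/P = 10.04/8.693 = 1.155 ft. Q_B = (1.486/0.036)·10.04·1.155^(2/3)·√0.0007502 = 12.5 ft³/s.
Q_A = 14.73 ft³/s vs Q_B = 12.5 ft³/s, so channel A carries more.

channel A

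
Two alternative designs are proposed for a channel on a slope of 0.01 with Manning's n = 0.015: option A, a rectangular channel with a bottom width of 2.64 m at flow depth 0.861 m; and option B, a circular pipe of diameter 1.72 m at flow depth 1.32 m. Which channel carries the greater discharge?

Channel A: Flow area A = b·y = 2.64 × 0.861 = 2.273 m². Wetted perimeter P = b + 2y = 2.64 + 2×0.861 = 4.362 m. Hydraulic radius R = A/P = 2.273/4.362 = 0.5211 m. Q_A = (1/0.015)·2.273·0.5211^(2/3)·√0.01 = 9.813 m³/s.
Channel B: For a circular section of diameter D = 1.72 m at depth y = 1.32 m, the central angle is θ = 2 arccos(1 − 2y/D) = 4.27 rad. Then A = (D²/8)(θ − sin θ) = 1.913 m² and P = Dθ/2 = 3.672 m. Hydraulic radius R = A/P = 1.913/3.672 = 0.521 m. Q_B = (1/0.015)·1.913·0.521^(2/3)·√0.01 = 8.259 m³/s.
Q_A = 9.813 m³/s vs Q_B = 8.259 m³/s, so channel A carries more.

channel A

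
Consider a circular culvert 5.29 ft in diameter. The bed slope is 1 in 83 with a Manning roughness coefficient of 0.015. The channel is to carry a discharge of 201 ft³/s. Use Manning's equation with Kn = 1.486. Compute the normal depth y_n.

y_n = 3.26 ft

Manning's equation rearranged: A R^(2/3) = nQ / (1.486·√S) = 0.015 × 201 / (1.486 × √0.01205) = 18.48.
Trying y = 2.8 ft: A R^(2/3) = 14.57 — low.
Trying y = 3.26 ft: A R^(2/3) = 18.53 — matches.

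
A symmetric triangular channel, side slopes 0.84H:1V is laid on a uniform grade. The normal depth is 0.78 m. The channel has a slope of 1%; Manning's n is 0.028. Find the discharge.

For a triangular section with side slope z = 0.84: A = zy² = 0.84×0.78² = 0.5111 m²; P = 2y√(1+z²) = 2×0.78×1.306 = 2.037 m.
Hydraulic radius R = A/P = 0.5111/2.037 = 0.2508 m.
Manning's equation: Q = (1/n) A R^(2/3) S^(1/2) = (1/0.028) × 0.5111 × 0.2508^(2/3) × 0.01^(1/2) = 0.726 m³/s.

Q = 0.726 m³/s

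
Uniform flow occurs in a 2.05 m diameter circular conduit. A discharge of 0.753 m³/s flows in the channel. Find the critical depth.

At critical depth, Q² T / (g A³) = 1, i.e. A³/T = Q²/g = 0.753²/9.81 = 0.0578.
At y = 0.358 m: A³/T = 0.03717 — low.
At y = 0.401 m: A³/T = 0.05801 — matches.

y_c = 0.401 m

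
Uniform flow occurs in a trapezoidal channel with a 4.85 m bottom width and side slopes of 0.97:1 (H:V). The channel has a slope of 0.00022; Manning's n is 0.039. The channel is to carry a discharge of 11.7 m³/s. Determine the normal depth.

y_n = 2.84 m

Manning's equation rearranged: A R^(2/3) = nQ / (1·√S) = 0.039 × 11.7 / (√0.00022) = 30.76.
Trying y = 3.27 m: A R^(2/3) = 39.94 — over.
Trying y = 2.84 m: A R^(2/3) = 30.67 — ≈ 30.76.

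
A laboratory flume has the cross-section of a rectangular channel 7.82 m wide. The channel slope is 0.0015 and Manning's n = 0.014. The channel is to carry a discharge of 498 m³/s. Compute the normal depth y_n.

Manning's equation rearranged: A R^(2/3) = nQ / (1·√S) = 0.014 × 498 / (√0.0015) = 180.
At y = 14.2 m: A R^(2/3) = 234.3 — over.
At y = 9.81 m: A R^(2/3) = 152.2 — short.
At y = 11.3 m: A R^(2/3) = 179.9 — matches.

y_n = 11.3 m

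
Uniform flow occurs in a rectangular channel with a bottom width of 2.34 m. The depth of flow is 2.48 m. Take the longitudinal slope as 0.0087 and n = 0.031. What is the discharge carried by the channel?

Flow area A = b·y = 2.34 × 2.48 = 5.803 m². Wetted perimeter P = b + 2y = 2.34 + 2×2.48 = 7.3 m.
Hydraulic radius R = A/P = 5.803/7.3 = 0.795 m.
Manning's equation: Q = (1/n) A R^(2/3) S^(1/2) = (1/0.031) × 5.803 × 0.795^(2/3) × 0.0087^(1/2) = 15 m³/s.

Q = 15 m³/s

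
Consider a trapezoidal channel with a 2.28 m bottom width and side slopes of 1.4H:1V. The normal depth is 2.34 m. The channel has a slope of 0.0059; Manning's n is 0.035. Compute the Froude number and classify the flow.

With bottom width b = 2.28 m and side slope z = 1.4: A = (b + zy)y = (2.28 + 1.4×2.34)×2.34 = 13 m²; P = b + 2y√(1+z²) = 2.28 + 2×2.34×1.72 = 10.33 m.
Hydraulic radius R = A/P = 13/10.33 = 1.258 m.
V = (1/n) R^(2/3) √S = (1/0.035) × 1.258^(2/3) × √0.0059 = 2.558 m/s. Hydraulic depth D_h = A/T = 13/8.832 = 1.472 m.
Froude number Fr = V/√(g·D_h) = 2.558/√(9.81×1.472) = 0.673, which is less than 1, so the flow is subcritical.

subcritical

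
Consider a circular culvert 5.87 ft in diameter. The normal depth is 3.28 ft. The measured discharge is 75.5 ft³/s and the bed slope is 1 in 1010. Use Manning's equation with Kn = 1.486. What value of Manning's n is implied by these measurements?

n = 0.013

For a circular section of diameter D = 5.87 ft at depth y = 3.28 ft, the central angle is θ = 2 arccos(1 − 2y/D) = 3.377 rad. Then A = (D²/8)(θ − sin θ) = 15.55 ft² and P = Dθ/2 = 9.912 ft.
Hydraulic radius R = A/P = 15.55/9.912 = 1.569 ft.
Rearranging Manning's equation: n = (1.486/Q) A R^(2/3) S^(1/2) = (1.486/75.5) × 15.55 × 1.569^(2/3) × √0.0009901 = 0.013.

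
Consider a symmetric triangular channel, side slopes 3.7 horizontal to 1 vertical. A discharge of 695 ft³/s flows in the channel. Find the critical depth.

y_c = 4.66 ft

At critical depth, Q² T / (g A³) = 1, i.e. A³/T = Q²/g = 695²/32.2 = 15000.
At y = 3.42 ft: A³/T = 3203 — low.
At y = 4.66 ft: A³/T = 15040 — ≈ 15000.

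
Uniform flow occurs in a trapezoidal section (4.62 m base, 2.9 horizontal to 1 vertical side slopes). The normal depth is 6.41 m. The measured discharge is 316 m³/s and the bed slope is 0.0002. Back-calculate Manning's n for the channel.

With bottom width b = 4.62 m and side slope z = 2.9: A = (b + zy)y = (4.62 + 2.9×6.41)×6.41 = 148.8 m²; P = b + 2y√(1+z²) = 4.62 + 2×6.41×3.068 = 43.95 m.
Hydraulic radius R = A/P = 148.8/43.95 = 3.385 m.
Rearranging Manning's equation: n = (1/Q) A R^(2/3) S^(1/2) = (1/316) × 148.8 × 3.385^(2/3) × √0.0002 = 0.015.

n = 0.015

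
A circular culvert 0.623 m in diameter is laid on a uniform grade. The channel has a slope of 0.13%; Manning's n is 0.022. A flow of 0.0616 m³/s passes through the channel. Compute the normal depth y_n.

Manning's equation rearranged: A R^(2/3) = nQ / (1·√S) = 0.022 × 0.0616 / (√0.0013) = 0.03759.
Try y = 0.348 m: A R^(2/3) = 0.05299 — high.
Try y = 0.284 m: A R^(2/3) = 0.0376 — close enough.

y_n = 0.284 m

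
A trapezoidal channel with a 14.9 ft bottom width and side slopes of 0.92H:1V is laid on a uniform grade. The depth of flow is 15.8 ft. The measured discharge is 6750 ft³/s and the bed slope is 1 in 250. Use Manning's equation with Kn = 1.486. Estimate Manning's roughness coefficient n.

With bottom width b = 14.9 ft and side slope z = 0.92: A = (b + zy)y = (14.9 + 0.92×15.8)×15.8 = 465.1 ft²; P = b + 2y√(1+z²) = 14.9 + 2×15.8×1.359 = 57.84 ft.
Hydraulic radius R = A/P = 465.1/57.84 = 8.041 ft.
Rearranging Manning's equation: n = (1.486/Q) A R^(2/3) S^(1/2) = (1.486/6750) × 465.1 × 8.041^(2/3) × √0.004 = 0.026.

n = 0.026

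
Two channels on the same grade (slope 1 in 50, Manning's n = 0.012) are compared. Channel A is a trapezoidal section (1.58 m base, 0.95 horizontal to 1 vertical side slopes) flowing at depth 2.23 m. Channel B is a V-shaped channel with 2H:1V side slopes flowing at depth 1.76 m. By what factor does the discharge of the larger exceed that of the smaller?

1.63

Channel A: With bottom width b = 1.58 m and side slope z = 0.95: A = (b + zy)y = (1.58 + 0.95×2.23)×2.23 = 8.248 m²; P = b + 2y√(1+z²) = 1.58 + 2×2.23×1.379 = 7.732 m. Hydraulic radius R = A/P = 8.248/7.732 = 1.067 m. Q_A = (1/0.012)·8.248·1.067^(2/3)·√0.02 = 101.5 m³/s.
Channel B: For a triangular section with side slope z = 2: A = zy² = 2×1.76² = 6.195 m²; P = 2y√(1+z²) = 2×1.76×2.236 = 7.871 m. Hydraulic radius R = A/P = 6.195/7.871 = 0.7871 m. Q_B = (1/0.012)·6.195·0.7871^(2/3)·√0.02 = 62.24 m³/s.
The larger discharge is 101.5 m³/s and the smaller is 62.24 m³/s; the ratio is 1.63.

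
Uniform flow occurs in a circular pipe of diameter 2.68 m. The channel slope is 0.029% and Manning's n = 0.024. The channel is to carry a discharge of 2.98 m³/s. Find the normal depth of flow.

Manning's equation rearranged: A R^(2/3) = nQ / (1·√S) = 0.024 × 2.98 / (√0.00029) = 4.2.
Trying y = 1.71 m: A R^(2/3) = 3.181 — short.
Trying y = 2.49 m: A R^(2/3) = 4.644 — over.
Trying y = 2.13 m: A R^(2/3) = 4.195 — ≈ 4.2.

y_n = 2.13 m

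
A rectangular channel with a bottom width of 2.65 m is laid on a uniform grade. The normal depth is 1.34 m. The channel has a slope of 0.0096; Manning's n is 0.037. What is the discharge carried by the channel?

Q = 7.17 m³/s

Flow area A = b·y = 2.65 × 1.34 = 3.551 m². Wetted perimeter P = b + 2y = 2.65 + 2×1.34 = 5.33 m.
Hydraulic radius R = A/P = 3.551/5.33 = 0.6662 m.
Manning's equation: Q = (1/n) A R^(2/3) S^(1/2) = (1/0.037) × 3.551 × 0.6662^(2/3) × 0.0096^(1/2) = 7.17 m³/s.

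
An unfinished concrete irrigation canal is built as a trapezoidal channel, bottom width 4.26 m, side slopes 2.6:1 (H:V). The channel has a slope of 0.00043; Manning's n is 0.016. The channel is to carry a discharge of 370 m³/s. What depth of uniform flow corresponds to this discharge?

y_n = 6.27 m

Manning's equation rearranged: A R^(2/3) = nQ / (1·√S) = 0.016 × 370 / (√0.00043) = 285.5.
Try y = 5.05 m: A R^(2/3) = 170.7 — short.
Try y = 6.27 m: A R^(2/3) = 285.2 — matches.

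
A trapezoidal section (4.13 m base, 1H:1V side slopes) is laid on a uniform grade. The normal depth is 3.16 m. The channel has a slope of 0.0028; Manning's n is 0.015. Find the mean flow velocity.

With bottom width b = 4.13 m and side slope z = 1: A = (b + zy)y = (4.13 + 1×3.16)×3.16 = 23.04 m²; P = b + 2y√(1+z²) = 4.13 + 2×3.16×1.414 = 13.07 m.
Hydraulic radius R = A/P = 23.04/13.07 = 1.763 m.
From Manning's equation, V = (1/n) R^(2/3) S^(1/2) = (1/0.015) × 1.763^(2/3) × 0.0028^(1/2) = 5.15 m/s.

V = 5.15 m/s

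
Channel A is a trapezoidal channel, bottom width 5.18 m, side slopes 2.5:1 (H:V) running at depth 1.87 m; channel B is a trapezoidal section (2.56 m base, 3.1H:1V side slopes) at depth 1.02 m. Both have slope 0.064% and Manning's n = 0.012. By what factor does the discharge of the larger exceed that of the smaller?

4.85

Channel A: With bottom width b = 5.18 m and side slope z = 2.5: A = (b + zy)y = (5.18 + 2.5×1.87)×1.87 = 18.43 m²; P = b + 2y√(1+z²) = 5.18 + 2×1.87×2.693 = 15.25 m. Hydraulic radius R = A/P = 18.43/15.25 = 1.208 m. Q_A = (1/0.012)·18.43·1.208^(2/3)·√0.00064 = 44.08 m³/s.
Channel B: With bottom width b = 2.56 m and side slope z = 3.1: A = (b + zy)y = (2.56 + 3.1×1.02)×1.02 = 5.836 m²; P = b + 2y√(1+z²) = 2.56 + 2×1.02×3.257 = 9.205 m. Hydraulic radius R = A/P = 5.836/9.205 = 0.6341 m. Q_B = (1/0.012)·5.836·0.6341^(2/3)·√0.00064 = 9.081 m³/s.
The larger discharge is 44.08 m³/s and the smaller is 9.081 m³/s; the ratio is 4.85.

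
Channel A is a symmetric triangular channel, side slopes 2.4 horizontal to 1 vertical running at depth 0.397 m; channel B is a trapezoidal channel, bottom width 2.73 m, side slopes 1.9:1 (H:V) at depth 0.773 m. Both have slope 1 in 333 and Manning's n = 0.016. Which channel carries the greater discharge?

channel B

Channel A: For a triangular section with side slope z = 2.4: A = zy² = 2.4×0.397² = 0.3783 m²; P = 2y√(1+z²) = 2×0.397×2.6 = 2.064 m. Hydraulic radius R = A/P = 0.3783/2.064 = 0.1832 m. Q_A = (1/0.016)·0.3783·0.1832^(2/3)·√0.003003 = 0.4179 m³/s.
Channel B: With bottom width b = 2.73 m and side slope z = 1.9: A = (b + zy)y = (2.73 + 1.9×0.773)×0.773 = 3.246 m²; P = b + 2y√(1+z²) = 2.73 + 2×0.773×2.147 = 6.049 m. Hydraulic radius R = A/P = 3.246/6.049 = 0.5365 m. Q_B = (1/0.016)·3.246·0.5365^(2/3)·√0.003003 = 7.34 m³/s.
Q_A = 0.4179 m³/s vs Q_B = 7.34 m³/s, so channel B carries more.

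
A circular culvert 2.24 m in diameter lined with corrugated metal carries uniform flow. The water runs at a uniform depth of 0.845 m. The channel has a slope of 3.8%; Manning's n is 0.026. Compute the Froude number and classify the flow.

For a circular section of diameter D = 2.24 m at depth y = 0.845 m, the central angle is θ = 2 arccos(1 − 2y/D) = 2.645 rad. Then A = (D²/8)(θ − sin θ) = 1.361 m² and P = Dθ/2 = 2.963 m.
Hydraulic radius R = A/P = 1.361/2.963 = 0.4592 m.
V = (1/n) R^(2/3) √S = (1/0.026) × 0.4592^(2/3) × √0.038 = 4.463 m/s. Hydraulic depth D_h = A/T = 1.361/2.171 = 0.6266 m.
Froude number Fr = V/√(g·D_h) = 4.463/√(9.81×0.6266) = 1.8, which is greater than 1, so the flow is supercritical.

supercritical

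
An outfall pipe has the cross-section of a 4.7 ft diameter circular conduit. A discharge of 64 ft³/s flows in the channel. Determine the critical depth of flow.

y_c = 2.3 ft

At critical depth, Q² T / (g A³) = 1, i.e. A³/T = Q²/g = 64²/32.2 = 127.2.
At y = 2.67 ft: A³/T = 226.2 — too large.
At y = 1.7 ft: A³/T = 40.13 — too small.
At y = 2.3 ft: A³/T = 127.9 — ≈ 127.2.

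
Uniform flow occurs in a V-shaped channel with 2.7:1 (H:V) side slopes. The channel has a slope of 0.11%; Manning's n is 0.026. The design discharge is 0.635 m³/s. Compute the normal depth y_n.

y_n = 0.641 m

Manning's equation rearranged: A R^(2/3) = nQ / (1·√S) = 0.026 × 0.635 / (√0.0011) = 0.4978.
Trying y = 0.437 m: A R^(2/3) = 0.1792 — too small.
Trying y = 0.81 m: A R^(2/3) = 0.929 — too large.
Trying y = 0.641 m: A R^(2/3) = 0.4978 — matches.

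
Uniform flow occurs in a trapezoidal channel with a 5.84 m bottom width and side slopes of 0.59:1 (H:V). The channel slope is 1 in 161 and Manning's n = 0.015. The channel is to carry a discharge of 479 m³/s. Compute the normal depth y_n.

Manning's equation rearranged: A R^(2/3) = nQ / (1·√S) = 0.015 × 479 / (√0.006211) = 91.17.
At y = 4.16 m: A R^(2/3) = 58.83 — low.
At y = 5.33 m: A R^(2/3) = 91.21 — close enough.

y_n = 5.33 m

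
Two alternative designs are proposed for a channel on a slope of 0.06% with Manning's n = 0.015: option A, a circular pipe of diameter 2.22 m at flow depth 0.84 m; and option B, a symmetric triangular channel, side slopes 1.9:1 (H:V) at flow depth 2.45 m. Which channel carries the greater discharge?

channel B

Channel A: For a circular section of diameter D = 2.22 m at depth y = 0.84 m, the central angle is θ = 2 arccos(1 − 2y/D) = 2.65 rad. Then A = (D²/8)(θ − sin θ) = 1.342 m² and P = Dθ/2 = 2.942 m. Hydraulic radius R = A/P = 1.342/2.942 = 0.4562 m. Q_A = (1/0.015)·1.342·0.4562^(2/3)·√0.0006 = 1.299 m³/s.
Channel B: For a triangular section with side slope z = 1.9: A = zy² = 1.9×2.45² = 11.4 m²; P = 2y√(1+z²) = 2×2.45×2.147 = 10.52 m. Hydraulic radius R = A/P = 11.4/10.52 = 1.084 m. Q_B = (1/0.015)·11.4·1.084^(2/3)·√0.0006 = 19.65 m³/s.
Q_A = 1.299 m³/s vs Q_B = 19.65 m³/s, so channel B carries more.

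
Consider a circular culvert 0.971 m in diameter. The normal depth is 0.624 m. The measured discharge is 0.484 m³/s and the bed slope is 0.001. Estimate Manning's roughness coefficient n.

n = 0.014

For a circular section of diameter D = 0.971 m at depth y = 0.624 m, the central angle is θ = 2 arccos(1 − 2y/D) = 3.72 rad. Then A = (D²/8)(θ − sin θ) = 0.5029 m² and P = Dθ/2 = 1.806 m.
Hydraulic radius R = A/P = 0.5029/1.806 = 0.2784 m.
Rearranging Manning's equation: n = (1/Q) A R^(2/3) S^(1/2) = (1/0.484) × 0.5029 × 0.2784^(2/3) × √0.001 = 0.014.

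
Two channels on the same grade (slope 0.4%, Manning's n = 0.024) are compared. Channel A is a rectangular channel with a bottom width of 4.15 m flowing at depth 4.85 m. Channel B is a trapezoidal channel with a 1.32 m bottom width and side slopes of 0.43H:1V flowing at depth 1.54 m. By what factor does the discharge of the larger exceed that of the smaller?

Channel A: Flow area A = b·y = 4.15 × 4.85 = 20.13 m². Wetted perimeter P = b + 2y = 4.15 + 2×4.85 = 13.85 m. Hydraulic radius R = A/P = 20.13/13.85 = 1.453 m. Q_A = (1/0.024)·20.13·1.453^(2/3)·√0.004 = 68.05 m³/s.
Channel B: With bottom width b = 1.32 m and side slope z = 0.43: A = (b + zy)y = (1.32 + 0.43×1.54)×1.54 = 3.053 m²; P = b + 2y√(1+z²) = 1.32 + 2×1.54×1.089 = 4.673 m. Hydraulic radius R = A/P = 3.053/4.673 = 0.6533 m. Q_B = (1/0.024)·3.053·0.6533^(2/3)·√0.004 = 6.057 m³/s.
The larger discharge is 68.05 m³/s and the smaller is 6.057 m³/s; the ratio is 11.2.

11.2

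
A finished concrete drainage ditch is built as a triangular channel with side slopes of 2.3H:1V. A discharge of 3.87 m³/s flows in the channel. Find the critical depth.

At critical depth, Q² T / (g A³) = 1, i.e. A³/T = Q²/g = 3.87²/9.81 = 1.527.
At y = 0.651 m: A³/T = 0.3093 — short.
At y = 1.01 m: A³/T = 2.78 — over.
At y = 0.896 m: A³/T = 1.527 — close enough.

y_c = 0.896 m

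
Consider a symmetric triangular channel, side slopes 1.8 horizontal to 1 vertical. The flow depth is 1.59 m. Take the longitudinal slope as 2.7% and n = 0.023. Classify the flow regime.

supercritical

For a triangular section with side slope z = 1.8: A = zy² = 1.8×1.59² = 4.551 m²; P = 2y√(1+z²) = 2×1.59×2.059 = 6.548 m.
Hydraulic radius R = A/P = 4.551/6.548 = 0.695 m.
V = (1/n) R^(2/3) √S = (1/0.023) × 0.695^(2/3) × √0.027 = 5.605 m/s. Hydraulic depth D_h = A/T = 4.551/5.724 = 0.795 m.
Froude number Fr = V/√(g·D_h) = 5.605/√(9.81×0.795) = 2.01, which is greater than 1, so the flow is supercritical.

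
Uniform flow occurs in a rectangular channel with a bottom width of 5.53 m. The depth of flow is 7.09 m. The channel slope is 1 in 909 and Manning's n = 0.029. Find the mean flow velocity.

V = 1.81 m/s

Flow area A = b·y = 5.53 × 7.09 = 39.21 m². Wetted perimeter P = b + 2y = 5.53 + 2×7.09 = 19.71 m.
Hydraulic radius R = A/P = 39.21/19.71 = 1.989 m.
From Manning's equation, V = (1/n) R^(2/3) S^(1/2) = (1/0.029) × 1.989^(2/3) × 0.0011^(1/2) = 1.81 m/s.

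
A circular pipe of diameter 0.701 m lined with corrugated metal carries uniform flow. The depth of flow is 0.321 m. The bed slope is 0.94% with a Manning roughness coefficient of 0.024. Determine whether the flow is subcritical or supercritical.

subcritical

For a circular section of diameter D = 0.701 m at depth y = 0.321 m, the central angle is θ = 2 arccos(1 − 2y/D) = 2.973 rad. Then A = (D²/8)(θ − sin θ) = 0.1723 m² and P = Dθ/2 = 1.042 m.
Hydraulic radius R = A/P = 0.1723/1.042 = 0.1654 m.
V = (1/n) R^(2/3) √S = (1/0.024) × 0.1654^(2/3) × √0.0094 = 1.217 m/s. Hydraulic depth D_h = A/T = 0.1723/0.6985 = 0.2467 m.
Froude number Fr = V/√(g·D_h) = 1.217/√(9.81×0.2467) = 0.782, which is less than 1, so the flow is subcritical.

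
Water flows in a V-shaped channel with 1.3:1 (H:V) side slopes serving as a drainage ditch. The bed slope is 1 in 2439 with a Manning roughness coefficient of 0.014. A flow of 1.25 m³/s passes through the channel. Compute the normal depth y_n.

y_n = 1.08 m

Manning's equation rearranged: A R^(2/3) = nQ / (1·√S) = 0.014 × 1.25 / (√0.00041) = 0.8643.
Try y = 0.736 m: A R^(2/3) = 0.3097 — short.
Try y = 1.21 m: A R^(2/3) = 1.166 — over.
Try y = 1.08 m: A R^(2/3) = 0.8612 — ≈ 0.8643.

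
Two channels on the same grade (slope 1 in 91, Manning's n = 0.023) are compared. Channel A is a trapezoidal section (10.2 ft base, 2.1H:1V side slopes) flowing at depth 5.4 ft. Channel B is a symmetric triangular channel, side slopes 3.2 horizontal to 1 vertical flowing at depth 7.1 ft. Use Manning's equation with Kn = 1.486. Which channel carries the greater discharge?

channel B

Channel A: With bottom width b = 10.2 ft and side slope z = 2.1: A = (b + zy)y = (10.2 + 2.1×5.4)×5.4 = 116.3 ft²; P = b + 2y√(1+z²) = 10.2 + 2×5.4×2.326 = 35.32 ft. Hydraulic radius R = A/P = 116.3/35.32 = 3.293 ft. Q_A = (1.486/0.023)·116.3·3.293^(2/3)·√0.01099 = 1744 ft³/s.
Channel B: For a triangular section with side slope z = 3.2: A = zy² = 3.2×7.1² = 161.3 ft²; P = 2y√(1+z²) = 2×7.1×3.353 = 47.61 ft. Hydraulic radius R = A/P = 161.3/47.61 = 3.388 ft. Q_B = (1.486/0.023)·161.3·3.388^(2/3)·√0.01099 = 2465 ft³/s.
Q_A = 1744 ft³/s vs Q_B = 2465 ft³/s, so channel B carries more.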